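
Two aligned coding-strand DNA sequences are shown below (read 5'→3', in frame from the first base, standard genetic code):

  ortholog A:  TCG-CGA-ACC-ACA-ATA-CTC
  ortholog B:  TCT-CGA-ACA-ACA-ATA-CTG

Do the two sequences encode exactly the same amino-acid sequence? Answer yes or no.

Codon 1: TCG Ser / TCT Ser — synonymous.
Codon 2: CGA Arg / CGA Arg — identical.
Codon 3: ACC Thr / ACA Thr — synonymous.
Codon 4: ACA Thr / ACA Thr — identical.
Codon 5: ATA Ile / ATA Ile — identical.
Codon 6: CTC Leu / CTG Leu — synonymous.
Nonsynonymous differences: 0 → same protein.

yes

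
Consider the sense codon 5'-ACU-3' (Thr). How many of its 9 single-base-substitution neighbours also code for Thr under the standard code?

3

Position 1: none → 0 synonymous.
Position 2: none → 0 synonymous.
Position 3: ACC, ACA, ACG → 3 synonymous.
Total: 0 + 0 + 3 = 3.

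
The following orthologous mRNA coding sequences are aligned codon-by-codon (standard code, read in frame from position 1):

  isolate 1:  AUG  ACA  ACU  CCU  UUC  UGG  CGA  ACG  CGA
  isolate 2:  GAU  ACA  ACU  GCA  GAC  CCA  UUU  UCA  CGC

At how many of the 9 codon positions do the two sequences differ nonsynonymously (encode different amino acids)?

Codon 1: AUG Met / GAU Asp — nonsynonymous.
Codon 2: ACA Thr / ACA Thr — identical.
Codon 3: ACU Thr / ACU Thr — identical.
Codon 4: CCU Pro / GCA Ala — nonsynonymous.
Codon 5: UUC Phe / GAC Asp — nonsynonymous.
Codon 6: UGG Trp / CCA Pro — nonsynonymous.
Codon 7: CGA Arg / UUU Phe — nonsynonymous.
Codon 8: ACG Thr / UCA Ser — nonsynonymous.
Codon 9: CGA Arg / CGC Arg — synonymous.
Nonsynonymous differences: 6.

6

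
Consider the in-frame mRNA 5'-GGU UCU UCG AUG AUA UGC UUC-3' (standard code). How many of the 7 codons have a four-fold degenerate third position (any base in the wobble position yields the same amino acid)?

Codon 1 GGU (Gly): third position 4-fold.
Codon 2 UCU (Ser): third position 4-fold.
Codon 3 UCG (Ser): third position 4-fold.
Codon 4 AUG (Met): third position 1-fold.
Codon 5 AUA (Ile): third position 3-fold.
Codon 6 UGC (Cys): third position 2-fold.
Codon 7 UUC (Phe): third position 2-fold.
Four-fold degenerate third positions: 3.

3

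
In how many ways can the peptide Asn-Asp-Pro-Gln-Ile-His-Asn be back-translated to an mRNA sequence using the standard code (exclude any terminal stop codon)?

Asn: 2 codons.
Asp: 2 codons.
Pro: 4 codons.
Gln: 2 codons.
Ile: 3 codons.
His: 2 codons.
Asn: 2 codons.
2 × 2 × 4 × 2 × 3 × 2 × 2 = 384.

384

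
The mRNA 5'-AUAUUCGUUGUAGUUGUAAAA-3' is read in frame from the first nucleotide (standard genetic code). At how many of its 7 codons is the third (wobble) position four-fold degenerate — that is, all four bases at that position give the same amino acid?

4

Codon 1 AUA (Ile): third position 3-fold.
Codon 2 UUC (Phe): third position 2-fold.
Codon 3 GUU (Val): third position 4-fold.
Codon 4 GUA (Val): third position 4-fold.
Codon 5 GUU (Val): third position 4-fold.
Codon 6 GUA (Val): third position 4-fold.
Codon 7 AAA (Lys): third position 2-fold.
Four-fold degenerate third positions: 4.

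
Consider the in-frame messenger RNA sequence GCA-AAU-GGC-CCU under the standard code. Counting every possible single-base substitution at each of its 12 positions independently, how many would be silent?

Codon 1 (GCA, Ala): 3 synonymous substitutions.
Codon 2 (AAU, Asn): 1 synonymous substitution.
Codon 3 (GGC, Gly): 3 synonymous substitutions.
Codon 4 (CCU, Pro): 3 synonymous substitutions.
Total: 3 + 1 + 3 + 3 = 10.

10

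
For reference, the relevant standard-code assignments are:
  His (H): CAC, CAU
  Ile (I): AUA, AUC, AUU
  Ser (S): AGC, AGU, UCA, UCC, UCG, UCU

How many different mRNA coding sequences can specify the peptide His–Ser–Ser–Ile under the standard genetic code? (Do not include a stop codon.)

His: 2 codons.
Ser: 6 codons.
Ser: 6 codons.
Ile: 3 codons.
2 × 6 × 6 × 3 = 216.

216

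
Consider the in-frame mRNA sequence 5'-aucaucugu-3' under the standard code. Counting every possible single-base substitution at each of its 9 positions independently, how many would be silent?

Codon 1 (AUC, Ile): 2 synonymous substitutions.
Codon 2 (AUC, Ile): 2 synonymous substitutions.
Codon 3 (UGU, Cys): 1 synonymous substitution.
Total: 2 + 2 + 1 = 5.

5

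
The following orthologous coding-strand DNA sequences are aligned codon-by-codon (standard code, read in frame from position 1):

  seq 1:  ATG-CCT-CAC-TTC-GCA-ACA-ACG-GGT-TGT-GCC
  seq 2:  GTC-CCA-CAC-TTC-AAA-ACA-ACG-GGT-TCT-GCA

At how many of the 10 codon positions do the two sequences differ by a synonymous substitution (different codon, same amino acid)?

2

Codon 1: ATG Met / GTC Val — nonsynonymous.
Codon 2: CCT Pro / CCA Pro — synonymous.
Codon 3: CAC His / CAC His — identical.
Codon 4: TTC Phe / TTC Phe — identical.
Codon 5: GCA Ala / AAA Lys — nonsynonymous.
Codon 6: ACA Thr / ACA Thr — identical.
Codon 7: ACG Thr / ACG Thr — identical.
Codon 8: GGT Gly / GGT Gly — identical.
Codon 9: TGT Cys / TCT Ser — nonsynonymous.
Codon 10: GCC Ala / GCA Ala — synonymous.
Synonymous differences: 2.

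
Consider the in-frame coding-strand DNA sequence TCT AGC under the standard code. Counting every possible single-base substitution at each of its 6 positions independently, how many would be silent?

Codon 1 (TCT, Ser): 3 synonymous substitutions.
Codon 2 (AGC, Ser): 1 synonymous substitution.
Total: 3 + 1 = 4.

4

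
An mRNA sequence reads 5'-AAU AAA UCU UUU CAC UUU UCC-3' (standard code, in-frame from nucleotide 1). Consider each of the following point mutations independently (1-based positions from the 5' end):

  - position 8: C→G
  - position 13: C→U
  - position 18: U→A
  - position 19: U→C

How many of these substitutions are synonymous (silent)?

0

Codon 3: UCU (Ser) → UGU (Cys) — missense.
Codon 5: CAC (His) → UAC (Tyr) — missense.
Codon 6: UUU (Phe) → UUA (Leu) — missense.
Codon 7: UCC (Ser) → CCC (Pro) — missense.
Synonymous: 0 of 4.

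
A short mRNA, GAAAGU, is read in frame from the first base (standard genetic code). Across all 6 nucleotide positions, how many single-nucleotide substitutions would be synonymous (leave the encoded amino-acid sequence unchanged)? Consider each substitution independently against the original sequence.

Codon 1 (GAA, Glu): 1 synonymous substitution.
Codon 2 (AGU, Ser): 1 synonymous substitution.
Total: 1 + 1 = 2.

2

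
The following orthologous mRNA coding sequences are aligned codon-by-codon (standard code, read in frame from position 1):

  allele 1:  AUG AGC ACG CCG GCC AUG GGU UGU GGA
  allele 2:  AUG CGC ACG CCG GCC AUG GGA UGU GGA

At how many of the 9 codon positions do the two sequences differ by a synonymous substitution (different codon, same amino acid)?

1

Codon 1: AUG Met / AUG Met — identical.
Codon 2: AGC Ser / CGC Arg — nonsynonymous.
Codon 3: ACG Thr / ACG Thr — identical.
Codon 4: CCG Pro / CCG Pro — identical.
Codon 5: GCC Ala / GCC Ala — identical.
Codon 6: AUG Met / AUG Met — identical.
Codon 7: GGU Gly / GGA Gly — synonymous.
Codon 8: UGU Cys / UGU Cys — identical.
Codon 9: GGA Gly / GGA Gly — identical.
Synonymous differences: 1.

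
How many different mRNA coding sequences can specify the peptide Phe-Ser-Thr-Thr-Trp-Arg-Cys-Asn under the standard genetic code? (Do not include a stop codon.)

4608

Phe: 2 codons.
Ser: 6 codons.
Thr: 4 codons.
Thr: 4 codons.
Trp: 1 codon.
Arg: 6 codons.
Cys: 2 codons.
Asn: 2 codons.
2 × 6 × 4 × 4 × 1 × 6 × 2 × 2 = 4608.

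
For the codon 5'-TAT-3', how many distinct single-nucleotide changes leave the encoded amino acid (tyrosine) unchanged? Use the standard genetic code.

Position 1: none → 0 synonymous.
Position 2: none → 0 synonymous.
Position 3: TAC → 1 synonymous.
Total: 0 + 0 + 1 = 1.

1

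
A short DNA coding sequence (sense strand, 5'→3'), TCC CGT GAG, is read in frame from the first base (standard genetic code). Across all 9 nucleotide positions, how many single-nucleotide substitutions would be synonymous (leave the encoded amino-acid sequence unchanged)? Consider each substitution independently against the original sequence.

Codon 1 (TCC, Ser): 3 synonymous substitutions.
Codon 2 (CGT, Arg): 3 synonymous substitutions.
Codon 3 (GAG, Glu): 1 synonymous substitution.
Total: 3 + 3 + 1 = 7.

7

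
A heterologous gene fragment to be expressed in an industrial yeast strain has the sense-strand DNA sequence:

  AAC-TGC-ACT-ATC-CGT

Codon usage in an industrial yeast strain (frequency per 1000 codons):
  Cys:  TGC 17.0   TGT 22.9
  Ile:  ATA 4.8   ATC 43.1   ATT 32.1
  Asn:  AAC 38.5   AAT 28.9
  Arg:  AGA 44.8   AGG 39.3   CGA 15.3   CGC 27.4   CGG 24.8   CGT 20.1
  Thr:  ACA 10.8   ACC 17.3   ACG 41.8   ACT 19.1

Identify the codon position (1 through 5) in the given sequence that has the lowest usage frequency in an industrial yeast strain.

Codon 1 AAC (Asn): 38.5 per 1000.
Codon 2 TGC (Cys): 17.0 per 1000.
Codon 3 ACT (Thr): 19.1 per 1000.
Codon 4 ATC (Ile): 43.1 per 1000.
Codon 5 CGT (Arg): 20.1 per 1000.
Lowest frequency is 17.0 at codon 2.

2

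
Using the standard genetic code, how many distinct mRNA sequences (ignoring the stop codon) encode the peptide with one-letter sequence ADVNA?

Ala: 4 codons.
Asp: 2 codons.
Val: 4 codons.
Asn: 2 codons.
Ala: 4 codons.
4 × 2 × 4 × 2 × 4 = 256.

256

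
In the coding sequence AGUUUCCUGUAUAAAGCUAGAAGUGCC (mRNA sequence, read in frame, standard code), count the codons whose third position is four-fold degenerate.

3

Codon 1 AGU (Ser): third position 2-fold.
Codon 2 UUC (Phe): third position 2-fold.
Codon 3 CUG (Leu): third position 4-fold.
Codon 4 UAU (Tyr): third position 2-fold.
Codon 5 AAA (Lys): third position 2-fold.
Codon 6 GCU (Ala): third position 4-fold.
Codon 7 AGA (Arg): third position 2-fold.
Codon 8 AGU (Ser): third position 2-fold.
Codon 9 GCC (Ala): third position 4-fold.
Four-fold degenerate third positions: 3.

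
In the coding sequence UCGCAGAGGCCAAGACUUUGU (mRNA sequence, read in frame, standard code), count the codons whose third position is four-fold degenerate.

3

Codon 1 UCG (Ser): third position 4-fold.
Codon 2 CAG (Gln): third position 2-fold.
Codon 3 AGG (Arg): third position 2-fold.
Codon 4 CCA (Pro): third position 4-fold.
Codon 5 AGA (Arg): third position 2-fold.
Codon 6 CUU (Leu): third position 4-fold.
Codon 7 UGU (Cys): third position 2-fold.
Four-fold degenerate third positions: 3.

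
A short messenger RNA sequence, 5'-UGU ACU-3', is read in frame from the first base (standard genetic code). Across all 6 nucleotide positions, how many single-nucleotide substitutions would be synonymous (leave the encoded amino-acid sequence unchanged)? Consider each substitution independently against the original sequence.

4

Codon 1 (UGU, Cys): 1 synonymous substitution.
Codon 2 (ACU, Thr): 3 synonymous substitutions.
Total: 1 + 3 = 4.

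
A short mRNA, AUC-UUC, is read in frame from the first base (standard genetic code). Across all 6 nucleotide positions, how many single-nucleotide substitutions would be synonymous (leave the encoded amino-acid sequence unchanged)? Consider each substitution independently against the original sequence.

Codon 1 (AUC, Ile): 2 synonymous substitutions.
Codon 2 (UUC, Phe): 1 synonymous substitution.
Total: 2 + 1 = 3.

3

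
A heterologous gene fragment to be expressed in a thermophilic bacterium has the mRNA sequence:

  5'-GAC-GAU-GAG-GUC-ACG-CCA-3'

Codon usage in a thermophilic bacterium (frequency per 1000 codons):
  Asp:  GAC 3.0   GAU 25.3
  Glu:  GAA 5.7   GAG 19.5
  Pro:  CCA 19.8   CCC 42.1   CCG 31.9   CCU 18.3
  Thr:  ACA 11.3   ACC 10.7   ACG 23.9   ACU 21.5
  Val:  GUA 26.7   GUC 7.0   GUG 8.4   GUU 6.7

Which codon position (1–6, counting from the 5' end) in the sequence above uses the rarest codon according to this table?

Codon 1 GAC (Asp): 3.0 per 1000.
Codon 2 GAU (Asp): 25.3 per 1000.
Codon 3 GAG (Glu): 19.5 per 1000.
Codon 4 GUC (Val): 7.0 per 1000.
Codon 5 ACG (Thr): 23.9 per 1000.
Codon 6 CCA (Pro): 19.8 per 1000.
Lowest frequency is 3.0 at codon 1.

1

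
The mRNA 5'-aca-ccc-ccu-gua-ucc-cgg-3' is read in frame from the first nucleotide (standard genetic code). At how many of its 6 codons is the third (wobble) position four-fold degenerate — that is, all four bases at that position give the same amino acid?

Codon 1 ACA (Thr): third position 4-fold.
Codon 2 CCC (Pro): third position 4-fold.
Codon 3 CCU (Pro): third position 4-fold.
Codon 4 GUA (Val): third position 4-fold.
Codon 5 UCC (Ser): third position 4-fold.
Codon 6 CGG (Arg): third position 4-fold.
Four-fold degenerate third positions: 6.

6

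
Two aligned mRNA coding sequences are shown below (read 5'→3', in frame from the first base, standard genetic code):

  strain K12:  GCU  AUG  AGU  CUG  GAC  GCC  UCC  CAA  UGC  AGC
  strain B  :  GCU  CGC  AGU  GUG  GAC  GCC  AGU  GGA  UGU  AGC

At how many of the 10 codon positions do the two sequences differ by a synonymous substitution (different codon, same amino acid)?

Codon 1: GCU Ala / GCU Ala — identical.
Codon 2: AUG Met / CGC Arg — nonsynonymous.
Codon 3: AGU Ser / AGU Ser — identical.
Codon 4: CUG Leu / GUG Val — nonsynonymous.
Codon 5: GAC Asp / GAC Asp — identical.
Codon 6: GCC Ala / GCC Ala — identical.
Codon 7: UCC Ser / AGU Ser — synonymous.
Codon 8: CAA Gln / GGA Gly — nonsynonymous.
Codon 9: UGC Cys / UGU Cys — synonymous.
Codon 10: AGC Ser / AGC Ser — identical.
Synonymous differences: 2.

2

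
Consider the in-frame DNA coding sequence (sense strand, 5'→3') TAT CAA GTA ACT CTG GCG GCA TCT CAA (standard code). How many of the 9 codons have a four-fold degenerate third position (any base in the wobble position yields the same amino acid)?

6

Codon 1 TAT (Tyr): third position 2-fold.
Codon 2 CAA (Gln): third position 2-fold.
Codon 3 GTA (Val): third position 4-fold.
Codon 4 ACT (Thr): third position 4-fold.
Codon 5 CTG (Leu): third position 4-fold.
Codon 6 GCG (Ala): third position 4-fold.
Codon 7 GCA (Ala): third position 4-fold.
Codon 8 TCT (Ser): third position 4-fold.
Codon 9 CAA (Gln): third position 2-fold.
Four-fold degenerate third positions: 6.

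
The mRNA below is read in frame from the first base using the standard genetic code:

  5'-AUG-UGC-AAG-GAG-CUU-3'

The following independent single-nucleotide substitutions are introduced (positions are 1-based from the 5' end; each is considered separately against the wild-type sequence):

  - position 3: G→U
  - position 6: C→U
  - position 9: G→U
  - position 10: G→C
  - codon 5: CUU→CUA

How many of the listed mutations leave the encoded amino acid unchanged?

Codon 1: AUG (Met) → AUU (Ile) — missense.
Codon 2: UGC (Cys) → UGU (Cys) — synonymous.
Codon 3: AAG (Lys) → AAU (Asn) — missense.
Codon 4: GAG (Glu) → CAG (Gln) — missense.
Codon 5: CUU (Leu) → CUA (Leu) — synonymous.
Synonymous: 2 of 5.

2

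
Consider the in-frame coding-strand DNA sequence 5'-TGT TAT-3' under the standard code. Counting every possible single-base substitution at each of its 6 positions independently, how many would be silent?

2

Codon 1 (TGT, Cys): 1 synonymous substitution.
Codon 2 (TAT, Tyr): 1 synonymous substitution.
Total: 1 + 1 = 2.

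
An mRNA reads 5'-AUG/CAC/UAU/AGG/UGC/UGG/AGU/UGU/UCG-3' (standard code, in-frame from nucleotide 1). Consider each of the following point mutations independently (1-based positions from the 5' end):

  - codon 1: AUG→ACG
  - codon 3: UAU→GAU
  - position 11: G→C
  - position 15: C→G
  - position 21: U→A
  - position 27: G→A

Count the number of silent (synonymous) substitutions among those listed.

1

Codon 1: AUG (Met) → ACG (Thr) — missense.
Codon 3: UAU (Tyr) → GAU (Asp) — missense.
Codon 4: AGG (Arg) → ACG (Thr) — missense.
Codon 5: UGC (Cys) → UGG (Trp) — missense.
Codon 7: AGU (Ser) → AGA (Arg) — missense.
Codon 9: UCG (Ser) → UCA (Ser) — synonymous.
Synonymous: 1 of 6.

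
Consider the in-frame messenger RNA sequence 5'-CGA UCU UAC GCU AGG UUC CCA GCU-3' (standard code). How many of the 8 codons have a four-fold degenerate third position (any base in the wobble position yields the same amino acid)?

Codon 1 CGA (Arg): third position 4-fold.
Codon 2 UCU (Ser): third position 4-fold.
Codon 3 UAC (Tyr): third position 2-fold.
Codon 4 GCU (Ala): third position 4-fold.
Codon 5 AGG (Arg): third position 2-fold.
Codon 6 UUC (Phe): third position 2-fold.
Codon 7 CCA (Pro): third position 4-fold.
Codon 8 GCU (Ala): third position 4-fold.
Four-fold degenerate third positions: 5.

5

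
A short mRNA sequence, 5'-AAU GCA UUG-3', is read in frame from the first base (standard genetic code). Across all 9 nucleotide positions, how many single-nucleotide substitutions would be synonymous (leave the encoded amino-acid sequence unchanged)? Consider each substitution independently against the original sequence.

Codon 1 (AAU, Asn): 1 synonymous substitution.
Codon 2 (GCA, Ala): 3 synonymous substitutions.
Codon 3 (UUG, Leu): 2 synonymous substitutions.
Total: 1 + 3 + 2 = 6.

6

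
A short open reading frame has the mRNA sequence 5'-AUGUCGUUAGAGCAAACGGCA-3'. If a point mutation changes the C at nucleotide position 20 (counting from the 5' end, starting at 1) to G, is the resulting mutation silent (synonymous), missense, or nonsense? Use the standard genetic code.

Position 20 falls in codon 7: GCA → Ala.
After the substitution the codon is GGA → Gly.
Ala ≠ Gly, so this is a missense mutation.

missense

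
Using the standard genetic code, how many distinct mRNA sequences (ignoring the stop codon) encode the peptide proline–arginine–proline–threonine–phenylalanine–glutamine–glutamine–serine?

Pro: 4 codons.
Arg: 6 codons.
Pro: 4 codons.
Thr: 4 codons.
Phe: 2 codons.
Gln: 2 codons.
Gln: 2 codons.
Ser: 6 codons.
4 × 6 × 4 × 4 × 2 × 2 × 2 × 6 = 18432.

18432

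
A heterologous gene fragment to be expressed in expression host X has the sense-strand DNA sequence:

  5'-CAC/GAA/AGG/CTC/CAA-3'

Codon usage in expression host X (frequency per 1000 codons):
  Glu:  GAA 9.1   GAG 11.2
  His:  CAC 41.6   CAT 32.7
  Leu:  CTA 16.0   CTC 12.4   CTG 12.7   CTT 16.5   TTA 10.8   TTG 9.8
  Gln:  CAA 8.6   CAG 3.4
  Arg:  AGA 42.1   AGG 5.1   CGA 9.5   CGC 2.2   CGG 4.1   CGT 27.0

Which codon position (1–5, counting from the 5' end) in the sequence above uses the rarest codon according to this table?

Codon 1 CAC (His): 41.6 per 1000.
Codon 2 GAA (Glu): 9.1 per 1000.
Codon 3 AGG (Arg): 5.1 per 1000.
Codon 4 CTC (Leu): 12.4 per 1000.
Codon 5 CAA (Gln): 8.6 per 1000.
Lowest frequency is 5.1 at codon 3.

3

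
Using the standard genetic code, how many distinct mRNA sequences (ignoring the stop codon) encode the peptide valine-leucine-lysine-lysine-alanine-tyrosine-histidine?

1536

Val: 4 codons.
Leu: 6 codons.
Lys: 2 codons.
Lys: 2 codons.
Ala: 4 codons.
Tyr: 2 codons.
His: 2 codons.
4 × 6 × 2 × 2 × 4 × 2 × 2 = 1536.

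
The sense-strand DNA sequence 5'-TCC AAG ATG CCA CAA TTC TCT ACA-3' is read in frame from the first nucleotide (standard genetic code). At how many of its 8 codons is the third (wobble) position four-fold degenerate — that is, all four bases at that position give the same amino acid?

4

Codon 1 TCC (Ser): third position 4-fold.
Codon 2 AAG (Lys): third position 2-fold.
Codon 3 ATG (Met): third position 1-fold.
Codon 4 CCA (Pro): third position 4-fold.
Codon 5 CAA (Gln): third position 2-fold.
Codon 6 TTC (Phe): third position 2-fold.
Codon 7 TCT (Ser): third position 4-fold.
Codon 8 ACA (Thr): third position 4-fold.
Four-fold degenerate third positions: 4.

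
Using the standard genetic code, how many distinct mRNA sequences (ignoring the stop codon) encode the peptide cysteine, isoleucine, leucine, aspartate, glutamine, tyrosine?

Cys: 2 codons.
Ile: 3 codons.
Leu: 6 codons.
Asp: 2 codons.
Gln: 2 codons.
Tyr: 2 codons.
2 × 3 × 6 × 2 × 2 × 2 = 288.

288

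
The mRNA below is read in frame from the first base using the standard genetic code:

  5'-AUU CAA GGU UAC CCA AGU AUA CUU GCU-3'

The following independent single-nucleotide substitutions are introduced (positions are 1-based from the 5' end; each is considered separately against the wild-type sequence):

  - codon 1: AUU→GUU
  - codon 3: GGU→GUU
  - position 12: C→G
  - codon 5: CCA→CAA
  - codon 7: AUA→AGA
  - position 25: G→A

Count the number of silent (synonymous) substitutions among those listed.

Codon 1: AUU (Ile) → GUU (Val) — missense.
Codon 3: GGU (Gly) → GUU (Val) — missense.
Codon 4: UAC (Tyr) → UAG (Stop) — nonsense.
Codon 5: CCA (Pro) → CAA (Gln) — missense.
Codon 7: AUA (Ile) → AGA (Arg) — missense.
Codon 9: GCU (Ala) → ACU (Thr) — missense.
Synonymous: 0 of 6.

0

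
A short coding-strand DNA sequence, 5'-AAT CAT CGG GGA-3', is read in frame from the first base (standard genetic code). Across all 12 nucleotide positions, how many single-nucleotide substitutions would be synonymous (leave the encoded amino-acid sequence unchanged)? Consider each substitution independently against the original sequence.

Codon 1 (AAT, Asn): 1 synonymous substitution.
Codon 2 (CAT, His): 1 synonymous substitution.
Codon 3 (CGG, Arg): 4 synonymous substitutions.
Codon 4 (GGA, Gly): 3 synonymous substitutions.
Total: 1 + 1 + 4 + 3 = 9.

9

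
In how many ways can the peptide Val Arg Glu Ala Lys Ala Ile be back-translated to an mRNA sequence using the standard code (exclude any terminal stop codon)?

4608

Val: 4 codons.
Arg: 6 codons.
Glu: 2 codons.
Ala: 4 codons.
Lys: 2 codons.
Ala: 4 codons.
Ile: 3 codons.
4 × 6 × 2 × 4 × 2 × 4 × 3 = 4608.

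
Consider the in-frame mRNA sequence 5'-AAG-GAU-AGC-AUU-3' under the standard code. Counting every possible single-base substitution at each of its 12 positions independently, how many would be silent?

Codon 1 (AAG, Lys): 1 synonymous substitution.
Codon 2 (GAU, Asp): 1 synonymous substitution.
Codon 3 (AGC, Ser): 1 synonymous substitution.
Codon 4 (AUU, Ile): 2 synonymous substitutions.
Total: 1 + 1 + 1 + 2 = 5.

5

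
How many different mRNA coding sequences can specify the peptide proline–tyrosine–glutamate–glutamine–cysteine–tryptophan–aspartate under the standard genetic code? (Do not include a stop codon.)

Pro: 4 codons.
Tyr: 2 codons.
Glu: 2 codons.
Gln: 2 codons.
Cys: 2 codons.
Trp: 1 codon.
Asp: 2 codons.
4 × 2 × 2 × 2 × 2 × 1 × 2 = 128.

128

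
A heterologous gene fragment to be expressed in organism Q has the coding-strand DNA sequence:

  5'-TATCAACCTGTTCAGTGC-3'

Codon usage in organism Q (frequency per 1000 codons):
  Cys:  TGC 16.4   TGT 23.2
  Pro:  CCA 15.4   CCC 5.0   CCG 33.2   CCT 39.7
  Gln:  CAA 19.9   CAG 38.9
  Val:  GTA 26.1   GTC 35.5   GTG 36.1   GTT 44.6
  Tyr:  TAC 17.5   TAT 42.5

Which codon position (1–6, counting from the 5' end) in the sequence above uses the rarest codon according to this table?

Codon 1 TAT (Tyr): 42.5 per 1000.
Codon 2 CAA (Gln): 19.9 per 1000.
Codon 3 CCT (Pro): 39.7 per 1000.
Codon 4 GTT (Val): 44.6 per 1000.
Codon 5 CAG (Gln): 38.9 per 1000.
Codon 6 TGC (Cys): 16.4 per 1000.
Lowest frequency is 16.4 at codon 6.

6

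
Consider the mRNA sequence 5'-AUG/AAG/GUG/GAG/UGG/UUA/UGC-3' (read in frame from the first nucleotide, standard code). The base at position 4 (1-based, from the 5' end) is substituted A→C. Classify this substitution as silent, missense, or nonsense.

missense

Position 4 falls in codon 2: AAG → Lys.
After the substitution the codon is CAG → Gln.
Lys ≠ Gln, so this is a missense mutation.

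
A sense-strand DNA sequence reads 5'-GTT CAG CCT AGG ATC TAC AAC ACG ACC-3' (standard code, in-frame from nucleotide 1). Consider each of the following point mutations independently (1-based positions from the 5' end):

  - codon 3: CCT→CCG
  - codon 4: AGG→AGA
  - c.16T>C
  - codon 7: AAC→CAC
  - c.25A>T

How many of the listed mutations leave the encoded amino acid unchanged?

2

Codon 3: CCT (Pro) → CCG (Pro) — synonymous.
Codon 4: AGG (Arg) → AGA (Arg) — synonymous.
Codon 6: TAC (Tyr) → CAC (His) — missense.
Codon 7: AAC (Asn) → CAC (His) — missense.
Codon 9: ACC (Thr) → TCC (Ser) — missense.
Synonymous: 2 of 5.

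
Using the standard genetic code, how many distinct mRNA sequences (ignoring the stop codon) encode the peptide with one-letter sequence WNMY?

Trp: 1 codon.
Asn: 2 codons.
Met: 1 codon.
Tyr: 2 codons.
1 × 2 × 1 × 2 = 4.

4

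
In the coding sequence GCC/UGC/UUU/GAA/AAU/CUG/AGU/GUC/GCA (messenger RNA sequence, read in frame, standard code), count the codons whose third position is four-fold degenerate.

Codon 1 GCC (Ala): third position 4-fold.
Codon 2 UGC (Cys): third position 2-fold.
Codon 3 UUU (Phe): third position 2-fold.
Codon 4 GAA (Glu): third position 2-fold.
Codon 5 AAU (Asn): third position 2-fold.
Codon 6 CUG (Leu): third position 4-fold.
Codon 7 AGU (Ser): third position 2-fold.
Codon 8 GUC (Val): third position 4-fold.
Codon 9 GCA (Ala): third position 4-fold.
Four-fold degenerate third positions: 4.

4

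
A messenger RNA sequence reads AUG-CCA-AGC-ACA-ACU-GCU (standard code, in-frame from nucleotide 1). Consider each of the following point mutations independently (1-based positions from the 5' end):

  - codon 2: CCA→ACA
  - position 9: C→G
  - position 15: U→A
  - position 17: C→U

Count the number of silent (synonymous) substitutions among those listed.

Codon 2: CCA (Pro) → ACA (Thr) — missense.
Codon 3: AGC (Ser) → AGG (Arg) — missense.
Codon 5: ACU (Thr) → ACA (Thr) — synonymous.
Codon 6: GCU (Ala) → GUU (Val) — missense.
Synonymous: 1 of 4.

1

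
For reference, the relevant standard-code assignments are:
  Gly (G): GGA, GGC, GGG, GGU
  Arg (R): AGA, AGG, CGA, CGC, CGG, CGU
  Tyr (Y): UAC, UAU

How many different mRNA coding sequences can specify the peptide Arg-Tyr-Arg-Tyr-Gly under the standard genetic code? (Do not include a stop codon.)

576

Arg: 6 codons.
Tyr: 2 codons.
Arg: 6 codons.
Tyr: 2 codons.
Gly: 4 codons.
6 × 2 × 6 × 2 × 4 = 576.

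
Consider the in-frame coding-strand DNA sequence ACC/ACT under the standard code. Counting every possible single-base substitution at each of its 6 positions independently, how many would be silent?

Codon 1 (ACC, Thr): 3 synonymous substitutions.
Codon 2 (ACT, Thr): 3 synonymous substitutions.
Total: 3 + 3 = 6.

6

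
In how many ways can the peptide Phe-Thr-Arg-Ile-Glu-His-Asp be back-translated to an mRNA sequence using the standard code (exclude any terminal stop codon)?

1152

Phe: 2 codons.
Thr: 4 codons.
Arg: 6 codons.
Ile: 3 codons.
Glu: 2 codons.
His: 2 codons.
Asp: 2 codons.
2 × 4 × 6 × 3 × 2 × 2 × 2 = 1152.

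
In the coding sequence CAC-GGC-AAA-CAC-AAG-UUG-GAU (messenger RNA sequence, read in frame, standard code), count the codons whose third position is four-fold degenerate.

Codon 1 CAC (His): third position 2-fold.
Codon 2 GGC (Gly): third position 4-fold.
Codon 3 AAA (Lys): third position 2-fold.
Codon 4 CAC (His): third position 2-fold.
Codon 5 AAG (Lys): third position 2-fold.
Codon 6 UUG (Leu): third position 2-fold.
Codon 7 GAU (Asp): third position 2-fold.
Four-fold degenerate third positions: 1.

1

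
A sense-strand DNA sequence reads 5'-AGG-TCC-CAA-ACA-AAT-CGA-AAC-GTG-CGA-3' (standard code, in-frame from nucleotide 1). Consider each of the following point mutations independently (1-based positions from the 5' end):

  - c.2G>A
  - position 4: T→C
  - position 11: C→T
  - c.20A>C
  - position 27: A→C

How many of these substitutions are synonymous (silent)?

Codon 1: AGG (Arg) → AAG (Lys) — missense.
Codon 2: TCC (Ser) → CCC (Pro) — missense.
Codon 4: ACA (Thr) → ATA (Ile) — missense.
Codon 7: AAC (Asn) → ACC (Thr) — missense.
Codon 9: CGA (Arg) → CGC (Arg) — synonymous.
Synonymous: 1 of 5.

1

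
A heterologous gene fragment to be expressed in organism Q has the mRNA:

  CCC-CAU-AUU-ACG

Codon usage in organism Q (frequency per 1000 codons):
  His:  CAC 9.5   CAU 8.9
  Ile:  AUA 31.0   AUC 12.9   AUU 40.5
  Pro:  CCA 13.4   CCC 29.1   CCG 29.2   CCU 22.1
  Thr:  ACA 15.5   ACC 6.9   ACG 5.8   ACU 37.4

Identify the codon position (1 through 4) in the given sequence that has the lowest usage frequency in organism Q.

4

Codon 1 CCC (Pro): 29.1 per 1000.
Codon 2 CAU (His): 8.9 per 1000.
Codon 3 AUU (Ile): 40.5 per 1000.
Codon 4 ACG (Thr): 5.8 per 1000.
Lowest frequency is 5.8 at codon 4.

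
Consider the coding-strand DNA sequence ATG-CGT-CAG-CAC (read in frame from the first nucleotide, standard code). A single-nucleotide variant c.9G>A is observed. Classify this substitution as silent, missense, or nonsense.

silent

Position 9 falls in codon 3: CAG → Gln.
After the substitution the codon is CAA → Gln.
Both encode Gln, so the change is synonymous.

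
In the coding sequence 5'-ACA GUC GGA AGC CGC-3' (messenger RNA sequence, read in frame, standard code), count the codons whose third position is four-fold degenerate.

Codon 1 ACA (Thr): third position 4-fold.
Codon 2 GUC (Val): third position 4-fold.
Codon 3 GGA (Gly): third position 4-fold.
Codon 4 AGC (Ser): third position 2-fold.
Codon 5 CGC (Arg): third position 4-fold.
Four-fold degenerate third positions: 4.

4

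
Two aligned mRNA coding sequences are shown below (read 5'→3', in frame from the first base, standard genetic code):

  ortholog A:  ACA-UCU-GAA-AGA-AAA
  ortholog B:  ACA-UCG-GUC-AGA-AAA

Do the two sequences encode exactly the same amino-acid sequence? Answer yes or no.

no

Codon 1: ACA Thr / ACA Thr — identical.
Codon 2: UCU Ser / UCG Ser — synonymous.
Codon 3: GAA Glu / GUC Val — nonsynonymous.
Codon 4: AGA Arg / AGA Arg — identical.
Codon 5: AAA Lys / AAA Lys — identical.
Nonsynonymous differences: 1 → different protein.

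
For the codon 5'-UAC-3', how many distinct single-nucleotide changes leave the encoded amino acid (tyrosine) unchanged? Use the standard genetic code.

1

Position 1: none → 0 synonymous.
Position 2: none → 0 synonymous.
Position 3: UAU → 1 synonymous.
Total: 0 + 0 + 1 = 1.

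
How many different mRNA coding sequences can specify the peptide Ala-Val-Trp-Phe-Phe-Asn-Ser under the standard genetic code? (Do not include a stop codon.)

768

Ala: 4 codons.
Val: 4 codons.
Trp: 1 codon.
Phe: 2 codons.
Phe: 2 codons.
Asn: 2 codons.
Ser: 6 codons.
4 × 4 × 1 × 2 × 2 × 2 × 6 = 768.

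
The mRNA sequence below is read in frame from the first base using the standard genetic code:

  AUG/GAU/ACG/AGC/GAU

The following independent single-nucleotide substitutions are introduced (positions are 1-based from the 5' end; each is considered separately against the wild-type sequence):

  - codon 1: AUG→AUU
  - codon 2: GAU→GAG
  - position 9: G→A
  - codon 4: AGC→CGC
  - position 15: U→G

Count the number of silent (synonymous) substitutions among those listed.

Codon 1: AUG (Met) → AUU (Ile) — missense.
Codon 2: GAU (Asp) → GAG (Glu) — missense.
Codon 3: ACG (Thr) → ACA (Thr) — synonymous.
Codon 4: AGC (Ser) → CGC (Arg) — missense.
Codon 5: GAU (Asp) → GAG (Glu) — missense.
Synonymous: 1 of 5.

1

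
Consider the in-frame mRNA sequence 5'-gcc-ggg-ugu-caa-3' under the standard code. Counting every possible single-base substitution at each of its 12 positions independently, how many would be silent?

Codon 1 (GCC, Ala): 3 synonymous substitutions.
Codon 2 (GGG, Gly): 3 synonymous substitutions.
Codon 3 (UGU, Cys): 1 synonymous substitution.
Codon 4 (CAA, Gln): 1 synonymous substitution.
Total: 3 + 3 + 1 + 1 = 8.

8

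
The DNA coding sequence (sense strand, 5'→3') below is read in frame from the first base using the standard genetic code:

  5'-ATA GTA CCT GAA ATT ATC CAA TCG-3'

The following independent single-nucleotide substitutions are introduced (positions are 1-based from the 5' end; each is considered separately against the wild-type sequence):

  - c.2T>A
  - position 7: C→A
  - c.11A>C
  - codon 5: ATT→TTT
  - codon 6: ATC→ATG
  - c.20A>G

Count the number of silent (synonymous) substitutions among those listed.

Codon 1: ATA (Ile) → AAA (Lys) — missense.
Codon 3: CCT (Pro) → ACT (Thr) — missense.
Codon 4: GAA (Glu) → GCA (Ala) — missense.
Codon 5: ATT (Ile) → TTT (Phe) — missense.
Codon 6: ATC (Ile) → ATG (Met) — missense.
Codon 7: CAA (Gln) → CGA (Arg) — missense.
Synonymous: 0 of 6.

0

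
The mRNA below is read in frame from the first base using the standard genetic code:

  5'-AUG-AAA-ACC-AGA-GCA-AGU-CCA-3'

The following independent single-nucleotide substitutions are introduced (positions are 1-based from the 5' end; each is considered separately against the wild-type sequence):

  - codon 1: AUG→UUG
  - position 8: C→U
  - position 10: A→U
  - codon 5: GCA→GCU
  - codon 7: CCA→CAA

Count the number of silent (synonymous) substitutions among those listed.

Codon 1: AUG (Met) → UUG (Leu) — missense.
Codon 3: ACC (Thr) → AUC (Ile) — missense.
Codon 4: AGA (Arg) → UGA (Stop) — nonsense.
Codon 5: GCA (Ala) → GCU (Ala) — synonymous.
Codon 7: CCA (Pro) → CAA (Gln) — missense.
Synonymous: 1 of 5.

1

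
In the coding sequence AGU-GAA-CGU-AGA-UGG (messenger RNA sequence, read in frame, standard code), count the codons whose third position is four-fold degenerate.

1

Codon 1 AGU (Ser): third position 2-fold.
Codon 2 GAA (Glu): third position 2-fold.
Codon 3 CGU (Arg): third position 4-fold.
Codon 4 AGA (Arg): third position 2-fold.
Codon 5 UGG (Trp): third position 1-fold.
Four-fold degenerate third positions: 1.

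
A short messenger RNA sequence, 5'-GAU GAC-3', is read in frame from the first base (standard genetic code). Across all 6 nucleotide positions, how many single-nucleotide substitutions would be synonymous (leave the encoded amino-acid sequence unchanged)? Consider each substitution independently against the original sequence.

2

Codon 1 (GAU, Asp): 1 synonymous substitution.
Codon 2 (GAC, Asp): 1 synonymous substitution.
Total: 1 + 1 = 2.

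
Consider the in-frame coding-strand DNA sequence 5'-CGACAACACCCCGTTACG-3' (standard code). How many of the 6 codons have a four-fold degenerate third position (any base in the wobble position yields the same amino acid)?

Codon 1 CGA (Arg): third position 4-fold.
Codon 2 CAA (Gln): third position 2-fold.
Codon 3 CAC (His): third position 2-fold.
Codon 4 CCC (Pro): third position 4-fold.
Codon 5 GTT (Val): third position 4-fold.
Codon 6 ACG (Thr): third position 4-fold.
Four-fold degenerate third positions: 4.

4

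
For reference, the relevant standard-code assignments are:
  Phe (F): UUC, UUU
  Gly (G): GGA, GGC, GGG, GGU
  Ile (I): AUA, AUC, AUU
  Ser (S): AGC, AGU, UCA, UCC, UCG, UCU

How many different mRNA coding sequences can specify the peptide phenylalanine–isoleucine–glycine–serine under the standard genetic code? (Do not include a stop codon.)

Phe: 2 codons.
Ile: 3 codons.
Gly: 4 codons.
Ser: 6 codons.
2 × 3 × 4 × 6 = 144.

144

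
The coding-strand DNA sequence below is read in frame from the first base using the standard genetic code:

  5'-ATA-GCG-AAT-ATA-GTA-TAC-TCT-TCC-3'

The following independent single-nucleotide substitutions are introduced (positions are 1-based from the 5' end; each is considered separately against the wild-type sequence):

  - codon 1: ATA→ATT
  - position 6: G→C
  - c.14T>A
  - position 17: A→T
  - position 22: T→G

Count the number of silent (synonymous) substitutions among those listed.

Codon 1: ATA (Ile) → ATT (Ile) — synonymous.
Codon 2: GCG (Ala) → GCC (Ala) — synonymous.
Codon 5: GTA (Val) → GAA (Glu) — missense.
Codon 6: TAC (Tyr) → TTC (Phe) — missense.
Codon 8: TCC (Ser) → GCC (Ala) — missense.
Synonymous: 2 of 5.

2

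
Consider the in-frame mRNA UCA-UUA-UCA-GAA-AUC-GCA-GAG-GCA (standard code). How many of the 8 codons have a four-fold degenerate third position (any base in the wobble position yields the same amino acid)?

Codon 1 UCA (Ser): third position 4-fold.
Codon 2 UUA (Leu): third position 2-fold.
Codon 3 UCA (Ser): third position 4-fold.
Codon 4 GAA (Glu): third position 2-fold.
Codon 5 AUC (Ile): third position 3-fold.
Codon 6 GCA (Ala): third position 4-fold.
Codon 7 GAG (Glu): third position 2-fold.
Codon 8 GCA (Ala): third position 4-fold.
Four-fold degenerate third positions: 4.

4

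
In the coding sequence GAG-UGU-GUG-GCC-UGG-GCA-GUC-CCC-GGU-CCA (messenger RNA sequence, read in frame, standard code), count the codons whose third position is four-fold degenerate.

Codon 1 GAG (Glu): third position 2-fold.
Codon 2 UGU (Cys): third position 2-fold.
Codon 3 GUG (Val): third position 4-fold.
Codon 4 GCC (Ala): third position 4-fold.
Codon 5 UGG (Trp): third position 1-fold.
Codon 6 GCA (Ala): third position 4-fold.
Codon 7 GUC (Val): third position 4-fold.
Codon 8 CCC (Pro): third position 4-fold.
Codon 9 GGU (Gly): third position 4-fold.
Codon 10 CCA (Pro): third position 4-fold.
Four-fold degenerate third positions: 7.

7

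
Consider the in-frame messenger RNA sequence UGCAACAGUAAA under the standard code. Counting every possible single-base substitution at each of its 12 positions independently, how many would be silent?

Codon 1 (UGC, Cys): 1 synonymous substitution.
Codon 2 (AAC, Asn): 1 synonymous substitution.
Codon 3 (AGU, Ser): 1 synonymous substitution.
Codon 4 (AAA, Lys): 1 synonymous substitution.
Total: 1 + 1 + 1 + 1 = 4.

4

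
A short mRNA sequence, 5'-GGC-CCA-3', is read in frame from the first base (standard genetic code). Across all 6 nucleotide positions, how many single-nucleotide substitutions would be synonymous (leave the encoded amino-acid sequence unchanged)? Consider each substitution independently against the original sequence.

Codon 1 (GGC, Gly): 3 synonymous substitutions.
Codon 2 (CCA, Pro): 3 synonymous substitutions.
Total: 3 + 3 = 6.

6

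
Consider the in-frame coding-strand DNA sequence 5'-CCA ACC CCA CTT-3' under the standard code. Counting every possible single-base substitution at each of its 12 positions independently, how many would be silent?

12

Codon 1 (CCA, Pro): 3 synonymous substitutions.
Codon 2 (ACC, Thr): 3 synonymous substitutions.
Codon 3 (CCA, Pro): 3 synonymous substitutions.
Codon 4 (CTT, Leu): 3 synonymous substitutions.
Total: 3 + 3 + 3 + 3 = 12.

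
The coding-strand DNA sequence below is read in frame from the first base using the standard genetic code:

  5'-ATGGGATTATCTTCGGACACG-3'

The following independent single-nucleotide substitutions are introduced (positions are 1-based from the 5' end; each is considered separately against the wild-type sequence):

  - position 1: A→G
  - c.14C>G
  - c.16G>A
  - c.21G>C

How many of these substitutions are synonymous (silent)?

1

Codon 1: ATG (Met) → GTG (Val) — missense.
Codon 5: TCG (Ser) → TGG (Trp) — missense.
Codon 6: GAC (Asp) → AAC (Asn) — missense.
Codon 7: ACG (Thr) → ACC (Thr) — synonymous.
Synonymous: 1 of 4.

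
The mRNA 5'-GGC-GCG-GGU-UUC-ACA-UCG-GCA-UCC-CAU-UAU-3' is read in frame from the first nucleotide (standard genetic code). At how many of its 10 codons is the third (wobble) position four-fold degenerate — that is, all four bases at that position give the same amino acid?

7

Codon 1 GGC (Gly): third position 4-fold.
Codon 2 GCG (Ala): third position 4-fold.
Codon 3 GGU (Gly): third position 4-fold.
Codon 4 UUC (Phe): third position 2-fold.
Codon 5 ACA (Thr): third position 4-fold.
Codon 6 UCG (Ser): third position 4-fold.
Codon 7 GCA (Ala): third position 4-fold.
Codon 8 UCC (Ser): third position 4-fold.
Codon 9 CAU (His): third position 2-fold.
Codon 10 UAU (Tyr): third position 2-fold.
Four-fold degenerate third positions: 7.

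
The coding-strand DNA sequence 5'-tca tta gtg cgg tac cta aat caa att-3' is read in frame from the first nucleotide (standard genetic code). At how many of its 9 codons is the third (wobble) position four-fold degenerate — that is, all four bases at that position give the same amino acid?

Codon 1 TCA (Ser): third position 4-fold.
Codon 2 TTA (Leu): third position 2-fold.
Codon 3 GTG (Val): third position 4-fold.
Codon 4 CGG (Arg): third position 4-fold.
Codon 5 TAC (Tyr): third position 2-fold.
Codon 6 CTA (Leu): third position 4-fold.
Codon 7 AAT (Asn): third position 2-fold.
Codon 8 CAA (Gln): third position 2-fold.
Codon 9 ATT (Ile): third position 3-fold.
Four-fold degenerate third positions: 4.

4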